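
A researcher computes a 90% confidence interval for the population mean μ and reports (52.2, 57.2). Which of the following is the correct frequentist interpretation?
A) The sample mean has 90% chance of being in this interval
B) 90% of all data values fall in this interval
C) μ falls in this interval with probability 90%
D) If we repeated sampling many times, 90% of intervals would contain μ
D

A) Wrong — x̄ is observed and sits in the interval by construction.
B) Wrong — a CI is about the parameter μ, not individual data values.
C) Wrong — μ is fixed; the randomness lives in the interval, not in μ.
D) Correct — this is the frequentist long-run coverage interpretation.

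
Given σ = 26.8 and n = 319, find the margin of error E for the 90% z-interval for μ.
Margin of error = 2.47

Margin of error = z* · σ/√n
= 1.645 · 26.8/√319
= 1.645 · 26.8/17.8606
= 2.47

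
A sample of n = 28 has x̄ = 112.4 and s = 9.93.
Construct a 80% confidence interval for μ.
(109.93, 114.87)

t-interval (σ unknown):
df = n - 1 = 27
t* = 1.314 for 80% confidence

Margin of error = t* · s/√n = 1.314 · 9.93/√28 = 2.47

CI: (109.93, 114.87)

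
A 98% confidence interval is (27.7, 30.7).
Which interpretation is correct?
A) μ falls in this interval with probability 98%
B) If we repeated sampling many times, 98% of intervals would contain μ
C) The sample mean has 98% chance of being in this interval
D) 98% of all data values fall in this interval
B

A) Wrong — μ is fixed; the randomness lives in the interval, not in μ.
B) Correct — this is the frequentist long-run coverage interpretation.
C) Wrong — x̄ is observed and sits in the interval by construction.
D) Wrong — a CI is about the parameter μ, not individual data values.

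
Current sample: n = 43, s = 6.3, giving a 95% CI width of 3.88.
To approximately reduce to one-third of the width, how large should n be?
n ≈ 387

CI width ∝ 1/√n
To reduce width by factor 3, need √n to grow by 3 → need 3² = 9 times as many samples.

Current: n = 43, width = 3.88
New: n = 387, width ≈ 1.26

Width reduced by factor of 3.88/1.26 = 3.08.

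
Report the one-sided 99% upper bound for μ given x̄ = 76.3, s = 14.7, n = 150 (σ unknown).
μ ≤ 79.12

Upper bound (one-sided):
t* = 2.352 (one-sided for 99%)
Upper bound = x̄ + t* · s/√n = 76.3 + 2.352 · 14.7/√150 = 79.12

We are 99% confident that μ ≤ 79.12.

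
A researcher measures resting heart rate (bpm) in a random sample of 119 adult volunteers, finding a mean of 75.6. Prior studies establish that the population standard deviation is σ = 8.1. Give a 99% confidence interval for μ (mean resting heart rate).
(73.69, 77.51)

z-interval (σ known):
z* = 2.576 for 99% confidence

Margin of error = z* · σ/√n = 2.576 · 8.1/√119 = 1.91

CI: (75.6 - 1.91, 75.6 + 1.91) = (73.69, 77.51)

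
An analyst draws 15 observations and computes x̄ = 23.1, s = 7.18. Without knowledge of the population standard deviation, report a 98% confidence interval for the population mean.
(18.24, 27.96)

t-interval (σ unknown):
df = n - 1 = 14
t* = 2.624 for 98% confidence

Margin of error = t* · s/√n = 2.624 · 7.18/√15 = 4.86

CI: (18.24, 27.96)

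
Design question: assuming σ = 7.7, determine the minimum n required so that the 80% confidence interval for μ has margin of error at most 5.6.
n ≥ 4

For margin E ≤ 5.6:
n ≥ (z* · σ / E)²
n ≥ (1.282 · 7.7 / 5.6)²
n ≥ 3.11

Minimum n = 4 (rounding up)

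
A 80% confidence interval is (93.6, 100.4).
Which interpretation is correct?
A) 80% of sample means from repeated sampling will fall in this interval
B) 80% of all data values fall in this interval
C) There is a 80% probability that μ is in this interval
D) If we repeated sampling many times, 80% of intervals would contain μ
D

A) Wrong — coverage applies to intervals containing μ, not to future x̄ values.
B) Wrong — a CI is about the parameter μ, not individual data values.
C) Wrong — μ is fixed; the randomness lives in the interval, not in μ.
D) Correct — this is the frequentist long-run coverage interpretation.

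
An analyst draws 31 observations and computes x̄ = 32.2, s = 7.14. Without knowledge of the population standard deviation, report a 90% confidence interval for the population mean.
(30.02, 34.38)

t-interval (σ unknown):
df = n - 1 = 30
t* = 1.697 for 90% confidence

Margin of error = t* · s/√n = 1.697 · 7.14/√31 = 2.18

CI: (30.02, 34.38)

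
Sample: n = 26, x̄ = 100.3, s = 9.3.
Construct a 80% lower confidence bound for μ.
μ ≥ 98.74

Lower bound (one-sided):
t* = 0.856 (one-sided for 80%)
Lower bound = x̄ - t* · s/√n = 100.3 - 0.856 · 9.3/√26 = 98.74

We are 80% confident that μ ≥ 98.74.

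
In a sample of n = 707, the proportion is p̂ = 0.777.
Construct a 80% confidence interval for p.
(0.757, 0.797)

Proportion CI:
SE = √(p̂(1-p̂)/n) = √(0.777 · 0.223 / 707) = 0.01566

z* = 1.282
Margin = z* · SE = 1.282 · 0.01566 = 0.0201

CI: 0.777 ± 0.0201 = (0.757, 0.797)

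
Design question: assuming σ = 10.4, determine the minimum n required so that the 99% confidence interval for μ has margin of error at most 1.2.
n ≥ 499

For margin E ≤ 1.2:
n ≥ (z* · σ / E)²
n ≥ (2.576 · 10.4 / 1.2)²
n ≥ 498.42

Minimum n = 499 (rounding up)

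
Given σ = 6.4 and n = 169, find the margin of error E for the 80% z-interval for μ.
Margin of error = 0.63

Margin of error = z* · σ/√n
= 1.282 · 6.4/√169
= 1.282 · 6.4/13.0000
= 0.63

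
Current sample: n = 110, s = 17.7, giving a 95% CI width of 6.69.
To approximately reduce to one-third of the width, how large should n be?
n ≈ 990

CI width ∝ 1/√n
To reduce width by factor 3, need √n to grow by 3 → need 3² = 9 times as many samples.

Current: n = 110, width = 6.69
New: n = 990, width ≈ 2.21

Width reduced by factor of 6.69/2.21 = 3.03.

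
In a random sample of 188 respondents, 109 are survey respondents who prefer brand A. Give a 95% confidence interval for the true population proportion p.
(0.509, 0.650)

Proportion CI:
p̂ = 109/188 = 0.57979
SE = √(p̂(1-p̂)/n) = √(0.57979 · 0.42021 / 188) = 0.03600

z* = 1.960
Margin = z* · SE = 1.960 · 0.03600 = 0.0706

CI: 0.57979 ± 0.0706 = (0.509, 0.650)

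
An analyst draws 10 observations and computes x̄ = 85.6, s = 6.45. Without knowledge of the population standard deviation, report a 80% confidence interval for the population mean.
(82.78, 88.42)

t-interval (σ unknown):
df = n - 1 = 9
t* = 1.383 for 80% confidence

Margin of error = t* · s/√n = 1.383 · 6.45/√10 = 2.82

CI: (82.78, 88.42)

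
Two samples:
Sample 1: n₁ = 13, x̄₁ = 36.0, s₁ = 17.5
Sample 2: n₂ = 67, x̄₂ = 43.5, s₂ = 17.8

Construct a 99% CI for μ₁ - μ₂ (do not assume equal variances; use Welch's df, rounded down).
(-22.91, 7.91)

Difference: x̄₁ - x̄₂ = -7.50
SE = √(s₁²/n₁ + s₂²/n₂) = √(17.5²/13 + 17.8²/67) = 5.3185
df = 17.18 → 17 (Welch–Satterthwaite, rounded down)
t* = 2.898

CI: -7.50 ± 2.898 · 5.3185 = -7.50 ± 15.41 = (-22.91, 7.91)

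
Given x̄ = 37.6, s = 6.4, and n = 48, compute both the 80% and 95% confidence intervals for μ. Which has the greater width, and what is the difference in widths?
95% CI is wider by 1.32

df = 47
80% CI: t* = 1.300, (36.40, 38.80), width = 2 · t* · s/√n = 2.40
95% CI: t* = 2.012, (35.74, 39.46), width = 2 · t* · s/√n = 3.72

The 95% CI is wider by 3.72 - 2.40 = 1.32.
Higher confidence requires a wider interval.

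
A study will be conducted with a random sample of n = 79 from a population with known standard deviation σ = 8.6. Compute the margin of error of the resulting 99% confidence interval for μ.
Margin of error = 2.49

Margin of error = z* · σ/√n
= 2.576 · 8.6/√79
= 2.576 · 8.6/8.8882
= 2.49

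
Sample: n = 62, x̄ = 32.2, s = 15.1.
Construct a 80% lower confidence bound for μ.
μ ≥ 30.57

Lower bound (one-sided):
t* = 0.848 (one-sided for 80%)
Lower bound = x̄ - t* · s/√n = 32.2 - 0.848 · 15.1/√62 = 30.57

We are 80% confident that μ ≥ 30.57.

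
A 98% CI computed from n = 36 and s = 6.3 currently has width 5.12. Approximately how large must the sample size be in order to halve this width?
n ≈ 144

CI width ∝ 1/√n
To reduce width by factor 2, need √n to grow by 2 → need 2² = 4 times as many samples.

Current: n = 36, width = 5.12
New: n = 144, width ≈ 2.47

Width reduced by factor of 5.12/2.47 = 2.07.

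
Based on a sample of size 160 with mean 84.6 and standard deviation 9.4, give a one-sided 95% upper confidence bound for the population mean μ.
μ ≤ 85.83

Upper bound (one-sided):
t* = 1.654 (one-sided for 95%)
Upper bound = x̄ + t* · s/√n = 84.6 + 1.654 · 9.4/√160 = 85.83

We are 95% confident that μ ≤ 85.83.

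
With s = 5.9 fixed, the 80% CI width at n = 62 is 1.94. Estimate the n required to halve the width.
n ≈ 248

CI width ∝ 1/√n
To reduce width by factor 2, need √n to grow by 2 → need 2² = 4 times as many samples.

Current: n = 62, width = 1.94
New: n = 248, width ≈ 0.96

Width reduced by factor of 1.94/0.96 = 2.02.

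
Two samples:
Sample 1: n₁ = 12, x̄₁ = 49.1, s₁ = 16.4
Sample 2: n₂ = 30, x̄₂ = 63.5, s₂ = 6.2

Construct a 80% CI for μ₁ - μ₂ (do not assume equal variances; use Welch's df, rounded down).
(-21.00, -7.80)

Difference: x̄₁ - x̄₂ = -14.40
SE = √(s₁²/n₁ + s₂²/n₂) = √(16.4²/12 + 6.2²/30) = 4.8677
df = 12.28 → 12 (Welch–Satterthwaite, rounded down)
t* = 1.356

CI: -14.40 ± 1.356 · 4.8677 = -14.40 ± 6.60 = (-21.00, -7.80)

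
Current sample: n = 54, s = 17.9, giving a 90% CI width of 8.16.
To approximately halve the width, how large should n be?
n ≈ 216

CI width ∝ 1/√n
To reduce width by factor 2, need √n to grow by 2 → need 2² = 4 times as many samples.

Current: n = 54, width = 8.16
New: n = 216, width ≈ 4.02

Width reduced by factor of 8.16/4.02 = 2.03.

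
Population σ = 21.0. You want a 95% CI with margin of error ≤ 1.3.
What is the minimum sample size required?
n ≥ 1003

For margin E ≤ 1.3:
n ≥ (z* · σ / E)²
n ≥ (1.960 · 21.0 / 1.3)²
n ≥ 1002.45

Minimum n = 1003 (rounding up)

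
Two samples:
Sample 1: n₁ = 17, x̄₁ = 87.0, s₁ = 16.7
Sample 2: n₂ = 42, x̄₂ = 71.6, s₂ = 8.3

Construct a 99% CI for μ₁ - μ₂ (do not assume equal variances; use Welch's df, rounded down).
(3.25, 27.55)

Difference: x̄₁ - x̄₂ = 15.40
SE = √(s₁²/n₁ + s₂²/n₂) = √(16.7²/17 + 8.3²/42) = 4.2480
df = 19.28 → 19 (Welch–Satterthwaite, rounded down)
t* = 2.861

CI: 15.40 ± 2.861 · 4.2480 = 15.40 ± 12.15 = (3.25, 27.55)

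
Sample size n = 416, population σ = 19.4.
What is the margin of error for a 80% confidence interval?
Margin of error = 1.22

Margin of error = z* · σ/√n
= 1.282 · 19.4/√416
= 1.282 · 19.4/20.3961
= 1.22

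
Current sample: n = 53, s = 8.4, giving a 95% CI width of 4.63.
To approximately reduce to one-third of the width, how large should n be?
n ≈ 477

CI width ∝ 1/√n
To reduce width by factor 3, need √n to grow by 3 → need 3² = 9 times as many samples.

Current: n = 53, width = 4.63
New: n = 477, width ≈ 1.51

Width reduced by factor of 4.63/1.51 = 3.07.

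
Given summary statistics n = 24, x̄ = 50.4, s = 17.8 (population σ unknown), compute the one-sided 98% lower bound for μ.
μ ≥ 42.49

Lower bound (one-sided):
t* = 2.177 (one-sided for 98%)
Lower bound = x̄ - t* · s/√n = 50.4 - 2.177 · 17.8/√24 = 42.49

We are 98% confident that μ ≥ 42.49.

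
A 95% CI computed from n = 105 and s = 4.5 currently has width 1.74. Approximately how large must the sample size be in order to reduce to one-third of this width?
n ≈ 945

CI width ∝ 1/√n
To reduce width by factor 3, need √n to grow by 3 → need 3² = 9 times as many samples.

Current: n = 105, width = 1.74
New: n = 945, width ≈ 0.57

Width reduced by factor of 1.74/0.57 = 3.05.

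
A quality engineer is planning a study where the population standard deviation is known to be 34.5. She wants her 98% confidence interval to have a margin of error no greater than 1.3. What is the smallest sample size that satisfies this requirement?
n ≥ 3811

For margin E ≤ 1.3:
n ≥ (z* · σ / E)²
n ≥ (2.326 · 34.5 / 1.3)²
n ≥ 3810.40

Minimum n = 3811 (rounding up)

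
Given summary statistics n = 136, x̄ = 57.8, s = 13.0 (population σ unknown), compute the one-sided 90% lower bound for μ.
μ ≥ 56.36

Lower bound (one-sided):
t* = 1.288 (one-sided for 90%)
Lower bound = x̄ - t* · s/√n = 57.8 - 1.288 · 13.0/√136 = 56.36

We are 90% confident that μ ≥ 56.36.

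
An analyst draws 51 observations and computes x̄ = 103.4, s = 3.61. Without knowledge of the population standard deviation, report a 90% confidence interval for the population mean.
(102.55, 104.25)

t-interval (σ unknown):
df = n - 1 = 50
t* = 1.676 for 90% confidence

Margin of error = t* · s/√n = 1.676 · 3.61/√51 = 0.85

CI: (102.55, 104.25)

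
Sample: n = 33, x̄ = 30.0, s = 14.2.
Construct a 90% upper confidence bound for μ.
μ ≤ 33.24

Upper bound (one-sided):
t* = 1.309 (one-sided for 90%)
Upper bound = x̄ + t* · s/√n = 30.0 + 1.309 · 14.2/√33 = 33.24

We are 90% confident that μ ≤ 33.24.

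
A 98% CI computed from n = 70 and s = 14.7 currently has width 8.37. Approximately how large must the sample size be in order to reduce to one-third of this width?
n ≈ 630

CI width ∝ 1/√n
To reduce width by factor 3, need √n to grow by 3 → need 3² = 9 times as many samples.

Current: n = 70, width = 8.37
New: n = 630, width ≈ 2.73

Width reduced by factor of 8.37/2.73 = 3.07.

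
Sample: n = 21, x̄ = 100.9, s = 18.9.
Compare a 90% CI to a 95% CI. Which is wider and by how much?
95% CI is wider by 2.98

df = 20
90% CI: t* = 1.725, (93.79, 108.01), width = 2 · t* · s/√n = 14.23
95% CI: t* = 2.086, (92.30, 109.50), width = 2 · t* · s/√n = 17.21

The 95% CI is wider by 17.21 - 14.23 = 2.98.
Higher confidence requires a wider interval.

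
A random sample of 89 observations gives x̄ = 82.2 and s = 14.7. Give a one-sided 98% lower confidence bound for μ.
μ ≥ 78.95

Lower bound (one-sided):
t* = 2.085 (one-sided for 98%)
Lower bound = x̄ - t* · s/√n = 82.2 - 2.085 · 14.7/√89 = 78.95

We are 98% confident that μ ≥ 78.95.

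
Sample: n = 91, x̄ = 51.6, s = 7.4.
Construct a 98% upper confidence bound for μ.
μ ≤ 53.22

Upper bound (one-sided):
t* = 2.084 (one-sided for 98%)
Upper bound = x̄ + t* · s/√n = 51.6 + 2.084 · 7.4/√91 = 53.22

We are 98% confident that μ ≤ 53.22.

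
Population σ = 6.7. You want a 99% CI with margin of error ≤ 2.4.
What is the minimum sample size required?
n ≥ 52

For margin E ≤ 2.4:
n ≥ (z* · σ / E)²
n ≥ (2.576 · 6.7 / 2.4)²
n ≥ 51.72

Minimum n = 52 (rounding up)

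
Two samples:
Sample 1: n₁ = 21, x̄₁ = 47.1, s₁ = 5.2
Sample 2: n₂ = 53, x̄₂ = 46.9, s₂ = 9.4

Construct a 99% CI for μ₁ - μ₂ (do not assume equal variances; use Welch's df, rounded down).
(-4.36, 4.76)

Difference: x̄₁ - x̄₂ = 0.20
SE = √(s₁²/n₁ + s₂²/n₂) = √(5.2²/21 + 9.4²/53) = 1.7189
df = 64.03 → 64 (Welch–Satterthwaite, rounded down)
t* = 2.655

CI: 0.20 ± 2.655 · 1.7189 = 0.20 ± 4.56 = (-4.36, 4.76)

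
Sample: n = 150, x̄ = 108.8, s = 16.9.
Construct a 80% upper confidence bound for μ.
μ ≤ 109.96

Upper bound (one-sided):
t* = 0.844 (one-sided for 80%)
Upper bound = x̄ + t* · s/√n = 108.8 + 0.844 · 16.9/√150 = 109.96

We are 80% confident that μ ≤ 109.96.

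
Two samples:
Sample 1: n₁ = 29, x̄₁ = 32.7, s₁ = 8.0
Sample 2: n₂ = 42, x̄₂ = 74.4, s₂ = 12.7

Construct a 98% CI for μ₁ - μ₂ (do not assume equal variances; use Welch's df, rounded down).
(-47.56, -35.84)

Difference: x̄₁ - x̄₂ = -41.70
SE = √(s₁²/n₁ + s₂²/n₂) = √(8.0²/29 + 12.7²/42) = 2.4591
df = 68.53 → 68 (Welch–Satterthwaite, rounded down)
t* = 2.382

CI: -41.70 ± 2.382 · 2.4591 = -41.70 ± 5.86 = (-47.56, -35.84)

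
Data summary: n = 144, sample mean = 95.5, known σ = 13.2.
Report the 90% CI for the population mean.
(93.69, 97.31)

z-interval (σ known):
z* = 1.645 for 90% confidence

Margin of error = z* · σ/√n = 1.645 · 13.2/√144 = 1.81

CI: (95.5 - 1.81, 95.5 + 1.81) = (93.69, 97.31)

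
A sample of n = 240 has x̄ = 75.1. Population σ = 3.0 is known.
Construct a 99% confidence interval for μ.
(74.60, 75.60)

z-interval (σ known):
z* = 2.576 for 99% confidence

Margin of error = z* · σ/√n = 2.576 · 3.0/√240 = 0.50

CI: (75.1 - 0.50, 75.1 + 0.50) = (74.60, 75.60)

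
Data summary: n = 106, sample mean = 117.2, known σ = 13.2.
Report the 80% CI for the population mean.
(115.56, 118.84)

z-interval (σ known):
z* = 1.282 for 80% confidence

Margin of error = z* · σ/√n = 1.282 · 13.2/√106 = 1.64

CI: (117.2 - 1.64, 117.2 + 1.64) = (115.56, 118.84)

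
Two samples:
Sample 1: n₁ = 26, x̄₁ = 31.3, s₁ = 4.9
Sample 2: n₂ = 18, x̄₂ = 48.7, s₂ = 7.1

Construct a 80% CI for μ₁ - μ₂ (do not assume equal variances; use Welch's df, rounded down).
(-19.94, -14.86)

Difference: x̄₁ - x̄₂ = -17.40
SE = √(s₁²/n₁ + s₂²/n₂) = √(4.9²/26 + 7.1²/18) = 1.9298
df = 27.99 → 27 (Welch–Satterthwaite, rounded down)
t* = 1.314

CI: -17.40 ± 1.314 · 1.9298 = -17.40 ± 2.54 = (-19.94, -14.86)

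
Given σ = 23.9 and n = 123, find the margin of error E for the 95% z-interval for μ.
Margin of error = 4.22

Margin of error = z* · σ/√n
= 1.960 · 23.9/√123
= 1.960 · 23.9/11.0905
= 4.22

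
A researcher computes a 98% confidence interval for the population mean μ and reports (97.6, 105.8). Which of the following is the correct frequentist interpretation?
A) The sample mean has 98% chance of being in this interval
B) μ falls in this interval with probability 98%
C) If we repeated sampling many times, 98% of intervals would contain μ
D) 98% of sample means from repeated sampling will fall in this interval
C

A) Wrong — x̄ is observed and sits in the interval by construction.
B) Wrong — μ is fixed; the randomness lives in the interval, not in μ.
C) Correct — this is the frequentist long-run coverage interpretation.
D) Wrong — coverage applies to intervals containing μ, not to future x̄ values.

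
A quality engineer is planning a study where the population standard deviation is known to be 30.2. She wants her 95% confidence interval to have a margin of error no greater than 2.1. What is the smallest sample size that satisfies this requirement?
n ≥ 795

For margin E ≤ 2.1:
n ≥ (z* · σ / E)²
n ≥ (1.960 · 30.2 / 2.1)²
n ≥ 794.49

Minimum n = 795 (rounding up)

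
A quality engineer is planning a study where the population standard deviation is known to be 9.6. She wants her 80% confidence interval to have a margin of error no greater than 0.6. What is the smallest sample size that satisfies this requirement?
n ≥ 421

For margin E ≤ 0.6:
n ≥ (z* · σ / E)²
n ≥ (1.282 · 9.6 / 0.6)²
n ≥ 420.74

Minimum n = 421 (rounding up)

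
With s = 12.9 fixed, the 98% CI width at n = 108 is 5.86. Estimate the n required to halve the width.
n ≈ 432

CI width ∝ 1/√n
To reduce width by factor 2, need √n to grow by 2 → need 2² = 4 times as many samples.

Current: n = 108, width = 5.86
New: n = 432, width ≈ 2.90

Width reduced by factor of 5.86/2.90 = 2.02.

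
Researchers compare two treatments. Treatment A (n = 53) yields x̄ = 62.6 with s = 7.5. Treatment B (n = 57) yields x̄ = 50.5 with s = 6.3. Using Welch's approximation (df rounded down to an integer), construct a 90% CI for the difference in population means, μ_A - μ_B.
(9.90, 14.30)

Difference: x̄₁ - x̄₂ = 12.10
SE = √(s₁²/n₁ + s₂²/n₂) = √(7.5²/53 + 6.3²/57) = 1.3258
df = 101.89 → 101 (Welch–Satterthwaite, rounded down)
t* = 1.660

CI: 12.10 ± 1.660 · 1.3258 = 12.10 ± 2.20 = (9.90, 14.30)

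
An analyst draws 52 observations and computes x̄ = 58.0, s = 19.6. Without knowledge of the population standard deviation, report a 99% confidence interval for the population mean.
(50.73, 65.27)

t-interval (σ unknown):
df = n - 1 = 51
t* = 2.676 for 99% confidence

Margin of error = t* · s/√n = 2.676 · 19.6/√52 = 7.27

CI: (50.73, 65.27)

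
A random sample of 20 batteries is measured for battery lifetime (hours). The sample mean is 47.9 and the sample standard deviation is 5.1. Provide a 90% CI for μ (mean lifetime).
(45.93, 49.87)

t-interval (σ unknown):
df = n - 1 = 19
t* = 1.729 for 90% confidence

Margin of error = t* · s/√n = 1.729 · 5.1/√20 = 1.97

CI: (45.93, 49.87)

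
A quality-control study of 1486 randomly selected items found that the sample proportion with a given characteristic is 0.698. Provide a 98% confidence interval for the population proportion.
(0.670, 0.726)

Proportion CI:
SE = √(p̂(1-p̂)/n) = √(0.698 · 0.302 / 1486) = 0.01191

z* = 2.326
Margin = z* · SE = 2.326 · 0.01191 = 0.0277

CI: 0.698 ± 0.0277 = (0.670, 0.726)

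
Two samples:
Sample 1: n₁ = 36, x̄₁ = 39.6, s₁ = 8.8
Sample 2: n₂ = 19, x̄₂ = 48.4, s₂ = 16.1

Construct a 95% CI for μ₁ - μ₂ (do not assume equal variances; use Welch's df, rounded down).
(-17.02, -0.58)

Difference: x̄₁ - x̄₂ = -8.80
SE = √(s₁²/n₁ + s₂²/n₂) = √(8.8²/36 + 16.1²/19) = 3.9741
df = 23.82 → 23 (Welch–Satterthwaite, rounded down)
t* = 2.069

CI: -8.80 ± 2.069 · 3.9741 = -8.80 ± 8.22 = (-17.02, -0.58)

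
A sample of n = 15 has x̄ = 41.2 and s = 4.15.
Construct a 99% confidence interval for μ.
(38.01, 44.39)

t-interval (σ unknown):
df = n - 1 = 14
t* = 2.977 for 99% confidence

Margin of error = t* · s/√n = 2.977 · 4.15/√15 = 3.19

CI: (38.01, 44.39)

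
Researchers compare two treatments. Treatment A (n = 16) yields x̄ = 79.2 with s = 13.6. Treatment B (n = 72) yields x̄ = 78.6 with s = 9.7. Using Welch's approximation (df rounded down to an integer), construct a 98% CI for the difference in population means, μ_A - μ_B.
(-8.55, 9.75)

Difference: x̄₁ - x̄₂ = 0.60
SE = √(s₁²/n₁ + s₂²/n₂) = √(13.6²/16 + 9.7²/72) = 3.5870
df = 18.53 → 18 (Welch–Satterthwaite, rounded down)
t* = 2.552

CI: 0.60 ± 2.552 · 3.5870 = 0.60 ± 9.15 = (-8.55, 9.75)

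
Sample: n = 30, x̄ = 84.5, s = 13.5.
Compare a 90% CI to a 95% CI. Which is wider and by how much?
95% CI is wider by 1.70

df = 29
90% CI: t* = 1.699, (80.31, 88.69), width = 2 · t* · s/√n = 8.38
95% CI: t* = 2.045, (79.46, 89.54), width = 2 · t* · s/√n = 10.08

The 95% CI is wider by 10.08 - 8.38 = 1.70.
Higher confidence requires a wider interval.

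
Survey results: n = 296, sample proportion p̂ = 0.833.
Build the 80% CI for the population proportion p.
(0.805, 0.861)

Proportion CI:
SE = √(p̂(1-p̂)/n) = √(0.833 · 0.167 / 296) = 0.02168

z* = 1.282
Margin = z* · SE = 1.282 · 0.02168 = 0.0278

CI: 0.833 ± 0.0278 = (0.805, 0.861)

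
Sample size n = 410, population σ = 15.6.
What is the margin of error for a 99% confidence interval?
Margin of error = 1.98

Margin of error = z* · σ/√n
= 2.576 · 15.6/√410
= 2.576 · 15.6/20.2485
= 1.98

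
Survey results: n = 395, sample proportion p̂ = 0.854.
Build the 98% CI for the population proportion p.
(0.813, 0.895)

Proportion CI:
SE = √(p̂(1-p̂)/n) = √(0.854 · 0.146 / 395) = 0.01777

z* = 2.326
Margin = z* · SE = 2.326 · 0.01777 = 0.0413

CI: 0.854 ± 0.0413 = (0.813, 0.895)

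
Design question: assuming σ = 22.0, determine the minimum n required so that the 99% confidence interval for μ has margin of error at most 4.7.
n ≥ 146

For margin E ≤ 4.7:
n ≥ (z* · σ / E)²
n ≥ (2.576 · 22.0 / 4.7)²
n ≥ 145.39

Minimum n = 146 (rounding up)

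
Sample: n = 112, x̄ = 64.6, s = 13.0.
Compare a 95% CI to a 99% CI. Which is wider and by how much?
99% CI is wider by 1.57

df = 111
95% CI: t* = 1.982, (62.17, 67.03), width = 2 · t* · s/√n = 4.87
99% CI: t* = 2.621, (61.38, 67.82), width = 2 · t* · s/√n = 6.44

The 99% CI is wider by 6.44 - 4.87 = 1.57.
Higher confidence requires a wider interval.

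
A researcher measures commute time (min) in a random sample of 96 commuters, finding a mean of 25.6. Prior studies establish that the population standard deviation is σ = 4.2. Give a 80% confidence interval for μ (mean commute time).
(25.05, 26.15)

z-interval (σ known):
z* = 1.282 for 80% confidence

Margin of error = z* · σ/√n = 1.282 · 4.2/√96 = 0.55

CI: (25.6 - 0.55, 25.6 + 0.55) = (25.05, 26.15)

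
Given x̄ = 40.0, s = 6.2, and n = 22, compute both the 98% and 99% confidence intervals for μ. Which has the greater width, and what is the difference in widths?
99% CI is wider by 0.82

df = 21
98% CI: t* = 2.518, (36.67, 43.33), width = 2 · t* · s/√n = 6.66
99% CI: t* = 2.831, (36.26, 43.74), width = 2 · t* · s/√n = 7.48

The 99% CI is wider by 7.48 - 6.66 = 0.82.
Higher confidence requires a wider interval.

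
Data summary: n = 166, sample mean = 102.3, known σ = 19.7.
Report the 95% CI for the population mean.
(99.30, 105.30)

z-interval (σ known):
z* = 1.960 for 95% confidence

Margin of error = z* · σ/√n = 1.960 · 19.7/√166 = 3.00

CI: (102.3 - 3.00, 102.3 + 3.00) = (99.30, 105.30)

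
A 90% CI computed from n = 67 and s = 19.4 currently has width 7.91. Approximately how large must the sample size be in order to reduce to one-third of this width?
n ≈ 603

CI width ∝ 1/√n
To reduce width by factor 3, need √n to grow by 3 → need 3² = 9 times as many samples.

Current: n = 67, width = 7.91
New: n = 603, width ≈ 2.60

Width reduced by factor of 7.91/2.60 = 3.04.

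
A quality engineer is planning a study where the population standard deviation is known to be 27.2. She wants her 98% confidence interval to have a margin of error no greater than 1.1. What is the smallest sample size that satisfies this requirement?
n ≥ 3309

For margin E ≤ 1.1:
n ≥ (z* · σ / E)²
n ≥ (2.326 · 27.2 / 1.1)²
n ≥ 3308.05

Minimum n = 3309 (rounding up)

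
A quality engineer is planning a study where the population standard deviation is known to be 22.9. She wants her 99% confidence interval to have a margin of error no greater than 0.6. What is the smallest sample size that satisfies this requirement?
n ≥ 9667

For margin E ≤ 0.6:
n ≥ (z* · σ / E)²
n ≥ (2.576 · 22.9 / 0.6)²
n ≥ 9666.30

Minimum n = 9667 (rounding up)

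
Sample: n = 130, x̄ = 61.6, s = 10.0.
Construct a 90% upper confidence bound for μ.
μ ≤ 62.73

Upper bound (one-sided):
t* = 1.288 (one-sided for 90%)
Upper bound = x̄ + t* · s/√n = 61.6 + 1.288 · 10.0/√130 = 62.73

We are 90% confident that μ ≤ 62.73.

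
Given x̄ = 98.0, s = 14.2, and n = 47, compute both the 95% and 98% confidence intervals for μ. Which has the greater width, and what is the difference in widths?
98% CI is wider by 1.64

df = 46
95% CI: t* = 2.013, (93.83, 102.17), width = 2 · t* · s/√n = 8.34
98% CI: t* = 2.410, (93.01, 102.99), width = 2 · t* · s/√n = 9.98

The 98% CI is wider by 9.98 - 8.34 = 1.64.
Higher confidence requires a wider interval.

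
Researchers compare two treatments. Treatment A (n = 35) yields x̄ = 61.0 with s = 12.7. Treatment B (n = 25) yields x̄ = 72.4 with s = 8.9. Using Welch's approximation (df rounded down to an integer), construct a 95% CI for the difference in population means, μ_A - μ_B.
(-16.98, -5.82)

Difference: x̄₁ - x̄₂ = -11.40
SE = √(s₁²/n₁ + s₂²/n₂) = √(12.7²/35 + 8.9²/25) = 2.7887
df = 57.99 → 57 (Welch–Satterthwaite, rounded down)
t* = 2.002

CI: -11.40 ± 2.002 · 2.7887 = -11.40 ± 5.58 = (-16.98, -5.82)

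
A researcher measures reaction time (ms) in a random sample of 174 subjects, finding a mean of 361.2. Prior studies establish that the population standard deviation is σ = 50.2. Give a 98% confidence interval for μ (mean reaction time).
(352.35, 370.05)

z-interval (σ known):
z* = 2.326 for 98% confidence

Margin of error = z* · σ/√n = 2.326 · 50.2/√174 = 8.85

CI: (361.2 - 8.85, 361.2 + 8.85) = (352.35, 370.05)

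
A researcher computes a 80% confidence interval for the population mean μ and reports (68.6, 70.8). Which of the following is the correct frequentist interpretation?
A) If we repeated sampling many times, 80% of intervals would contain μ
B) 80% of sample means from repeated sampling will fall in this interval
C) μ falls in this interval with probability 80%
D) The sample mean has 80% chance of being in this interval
A

A) Correct — this is the frequentist long-run coverage interpretation.
B) Wrong — coverage applies to intervals containing μ, not to future x̄ values.
C) Wrong — μ is fixed; the randomness lives in the interval, not in μ.
D) Wrong — x̄ is observed and sits in the interval by construction.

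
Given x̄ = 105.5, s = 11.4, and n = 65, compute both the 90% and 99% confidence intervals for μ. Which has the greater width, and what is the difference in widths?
99% CI is wider by 2.79

df = 64
90% CI: t* = 1.669, (103.14, 107.86), width = 2 · t* · s/√n = 4.72
99% CI: t* = 2.655, (101.75, 109.25), width = 2 · t* · s/√n = 7.51

The 99% CI is wider by 7.51 - 4.72 = 2.79.
Higher confidence requires a wider interval.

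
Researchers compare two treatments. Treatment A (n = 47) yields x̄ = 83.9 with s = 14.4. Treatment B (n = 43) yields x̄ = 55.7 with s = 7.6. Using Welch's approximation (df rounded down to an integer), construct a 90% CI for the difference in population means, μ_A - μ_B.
(24.20, 32.20)

Difference: x̄₁ - x̄₂ = 28.20
SE = √(s₁²/n₁ + s₂²/n₂) = √(14.4²/47 + 7.6²/43) = 2.3990
df = 71.06 → 71 (Welch–Satterthwaite, rounded down)
t* = 1.667

CI: 28.20 ± 1.667 · 2.3990 = 28.20 ± 4.00 = (24.20, 32.20)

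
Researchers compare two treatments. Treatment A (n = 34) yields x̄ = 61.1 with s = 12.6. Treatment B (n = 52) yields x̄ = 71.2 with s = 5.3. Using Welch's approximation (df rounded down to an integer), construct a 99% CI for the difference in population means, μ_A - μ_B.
(-16.27, -3.93)

Difference: x̄₁ - x̄₂ = -10.10
SE = √(s₁²/n₁ + s₂²/n₂) = √(12.6²/34 + 5.3²/52) = 2.2825
df = 40.72 → 40 (Welch–Satterthwaite, rounded down)
t* = 2.704

CI: -10.10 ± 2.704 · 2.2825 = -10.10 ± 6.17 = (-16.27, -3.93)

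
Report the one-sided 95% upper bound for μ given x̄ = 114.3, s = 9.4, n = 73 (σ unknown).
μ ≤ 116.13

Upper bound (one-sided):
t* = 1.666 (one-sided for 95%)
Upper bound = x̄ + t* · s/√n = 114.3 + 1.666 · 9.4/√73 = 116.13

We are 95% confident that μ ≤ 116.13.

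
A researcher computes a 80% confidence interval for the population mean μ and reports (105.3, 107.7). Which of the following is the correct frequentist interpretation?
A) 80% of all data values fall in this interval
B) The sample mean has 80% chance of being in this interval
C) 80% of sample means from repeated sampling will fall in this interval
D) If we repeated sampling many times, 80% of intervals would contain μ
D

A) Wrong — a CI is about the parameter μ, not individual data values.
B) Wrong — x̄ is observed and sits in the interval by construction.
C) Wrong — coverage applies to intervals containing μ, not to future x̄ values.
D) Correct — this is the frequentist long-run coverage interpretation.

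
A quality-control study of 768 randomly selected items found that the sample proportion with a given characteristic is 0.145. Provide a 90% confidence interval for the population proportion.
(0.124, 0.166)

Proportion CI:
SE = √(p̂(1-p̂)/n) = √(0.145 · 0.855 / 768) = 0.01271

z* = 1.645
Margin = z* · SE = 1.645 · 0.01271 = 0.0209

CI: 0.145 ± 0.0209 = (0.124, 0.166)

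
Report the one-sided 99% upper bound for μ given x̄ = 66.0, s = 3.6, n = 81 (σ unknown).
μ ≤ 66.95

Upper bound (one-sided):
t* = 2.374 (one-sided for 99%)
Upper bound = x̄ + t* · s/√n = 66.0 + 2.374 · 3.6/√81 = 66.95

We are 99% confident that μ ≤ 66.95.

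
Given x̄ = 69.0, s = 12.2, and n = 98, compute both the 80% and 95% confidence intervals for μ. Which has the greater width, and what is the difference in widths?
95% CI is wider by 1.71

df = 97
80% CI: t* = 1.290, (67.41, 70.59), width = 2 · t* · s/√n = 3.18
95% CI: t* = 1.985, (66.55, 71.45), width = 2 · t* · s/√n = 4.89

The 95% CI is wider by 4.89 - 3.18 = 1.71.
Higher confidence requires a wider interval.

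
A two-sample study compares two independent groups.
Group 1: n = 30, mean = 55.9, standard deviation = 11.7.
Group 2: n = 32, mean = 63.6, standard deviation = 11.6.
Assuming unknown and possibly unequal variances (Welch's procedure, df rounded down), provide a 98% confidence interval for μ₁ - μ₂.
(-14.78, -0.62)

Difference: x̄₁ - x̄₂ = -7.70
SE = √(s₁²/n₁ + s₂²/n₂) = √(11.7²/30 + 11.6²/32) = 2.9611
df = 59.67 → 59 (Welch–Satterthwaite, rounded down)
t* = 2.391

CI: -7.70 ± 2.391 · 2.9611 = -7.70 ± 7.08 = (-14.78, -0.62)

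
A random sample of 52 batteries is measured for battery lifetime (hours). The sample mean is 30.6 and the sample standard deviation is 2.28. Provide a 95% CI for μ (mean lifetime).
(29.97, 31.23)

t-interval (σ unknown):
df = n - 1 = 51
t* = 2.008 for 95% confidence

Margin of error = t* · s/√n = 2.008 · 2.28/√52 = 0.63

CI: (29.97, 31.23)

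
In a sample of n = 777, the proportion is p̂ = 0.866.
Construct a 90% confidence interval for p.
(0.846, 0.886)

Proportion CI:
SE = √(p̂(1-p̂)/n) = √(0.866 · 0.134 / 777) = 0.01222

z* = 1.645
Margin = z* · SE = 1.645 · 0.01222 = 0.0201

CI: 0.866 ± 0.0201 = (0.846, 0.886)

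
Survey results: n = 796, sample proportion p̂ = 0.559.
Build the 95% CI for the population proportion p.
(0.525, 0.593)

Proportion CI:
SE = √(p̂(1-p̂)/n) = √(0.559 · 0.441 / 796) = 0.01760

z* = 1.960
Margin = z* · SE = 1.960 · 0.01760 = 0.0345

CI: 0.559 ± 0.0345 = (0.525, 0.593)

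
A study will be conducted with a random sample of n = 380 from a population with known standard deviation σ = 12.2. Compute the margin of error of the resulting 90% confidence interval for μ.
Margin of error = 1.03

Margin of error = z* · σ/√n
= 1.645 · 12.2/√380
= 1.645 · 12.2/19.4936
= 1.03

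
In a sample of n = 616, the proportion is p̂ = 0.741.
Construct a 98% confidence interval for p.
(0.700, 0.782)

Proportion CI:
SE = √(p̂(1-p̂)/n) = √(0.741 · 0.259 / 616) = 0.01765

z* = 2.326
Margin = z* · SE = 2.326 · 0.01765 = 0.0411

CI: 0.741 ± 0.0411 = (0.700, 0.782)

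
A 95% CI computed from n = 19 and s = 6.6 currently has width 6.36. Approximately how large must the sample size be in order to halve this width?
n ≈ 76

CI width ∝ 1/√n
To reduce width by factor 2, need √n to grow by 2 → need 2² = 4 times as many samples.

Current: n = 19, width = 6.36
New: n = 76, width ≈ 3.02

Width reduced by factor of 6.36/3.02 = 2.11.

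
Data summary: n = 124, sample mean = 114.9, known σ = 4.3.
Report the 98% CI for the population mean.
(114.00, 115.80)

z-interval (σ known):
z* = 2.326 for 98% confidence

Margin of error = z* · σ/√n = 2.326 · 4.3/√124 = 0.90

CI: (114.9 - 0.90, 114.9 + 0.90) = (114.00, 115.80)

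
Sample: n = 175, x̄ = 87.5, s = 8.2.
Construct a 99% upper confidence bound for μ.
μ ≤ 88.96

Upper bound (one-sided):
t* = 2.348 (one-sided for 99%)
Upper bound = x̄ + t* · s/√n = 87.5 + 2.348 · 8.2/√175 = 88.96

We are 99% confident that μ ≤ 88.96.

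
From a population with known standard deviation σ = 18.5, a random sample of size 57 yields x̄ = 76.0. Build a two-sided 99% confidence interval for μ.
(69.69, 82.31)

z-interval (σ known):
z* = 2.576 for 99% confidence

Margin of error = z* · σ/√n = 2.576 · 18.5/√57 = 6.31

CI: (76.0 - 6.31, 76.0 + 6.31) = (69.69, 82.31)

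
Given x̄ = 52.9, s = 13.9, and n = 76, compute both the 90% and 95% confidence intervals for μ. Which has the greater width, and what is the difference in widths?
95% CI is wider by 1.04

df = 75
90% CI: t* = 1.665, (50.25, 55.55), width = 2 · t* · s/√n = 5.31
95% CI: t* = 1.992, (49.72, 56.08), width = 2 · t* · s/√n = 6.35

The 95% CI is wider by 6.35 - 5.31 = 1.04.
Higher confidence requires a wider interval.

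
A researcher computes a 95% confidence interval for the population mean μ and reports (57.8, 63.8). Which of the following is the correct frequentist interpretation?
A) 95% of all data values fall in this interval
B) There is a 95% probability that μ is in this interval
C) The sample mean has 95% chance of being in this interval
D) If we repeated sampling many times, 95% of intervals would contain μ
D

A) Wrong — a CI is about the parameter μ, not individual data values.
B) Wrong — μ is fixed; the randomness lives in the interval, not in μ.
C) Wrong — x̄ is observed and sits in the interval by construction.
D) Correct — this is the frequentist long-run coverage interpretation.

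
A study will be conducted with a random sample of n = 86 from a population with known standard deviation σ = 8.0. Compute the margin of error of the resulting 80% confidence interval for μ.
Margin of error = 1.11

Margin of error = z* · σ/√n
= 1.282 · 8.0/√86
= 1.282 · 8.0/9.2736
= 1.11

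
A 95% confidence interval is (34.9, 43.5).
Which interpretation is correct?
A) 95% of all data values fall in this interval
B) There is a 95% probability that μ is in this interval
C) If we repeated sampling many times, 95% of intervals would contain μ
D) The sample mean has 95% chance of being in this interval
C

A) Wrong — a CI is about the parameter μ, not individual data values.
B) Wrong — μ is fixed; the randomness lives in the interval, not in μ.
C) Correct — this is the frequentist long-run coverage interpretation.
D) Wrong — x̄ is observed and sits in the interval by construction.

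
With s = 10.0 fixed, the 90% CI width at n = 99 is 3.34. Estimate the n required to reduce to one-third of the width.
n ≈ 891

CI width ∝ 1/√n
To reduce width by factor 3, need √n to grow by 3 → need 3² = 9 times as many samples.

Current: n = 99, width = 3.34
New: n = 891, width ≈ 1.10

Width reduced by factor of 3.34/1.10 = 3.04.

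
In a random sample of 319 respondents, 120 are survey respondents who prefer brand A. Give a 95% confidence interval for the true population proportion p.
(0.323, 0.429)

Proportion CI:
p̂ = 120/319 = 0.37618
SE = √(p̂(1-p̂)/n) = √(0.37618 · 0.62382 / 319) = 0.02712

z* = 1.960
Margin = z* · SE = 1.960 · 0.02712 = 0.0532

CI: 0.37618 ± 0.0532 = (0.323, 0.429)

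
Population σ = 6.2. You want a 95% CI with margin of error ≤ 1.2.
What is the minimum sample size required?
n ≥ 103

For margin E ≤ 1.2:
n ≥ (z* · σ / E)²
n ≥ (1.960 · 6.2 / 1.2)²
n ≥ 102.55

Minimum n = 103 (rounding up)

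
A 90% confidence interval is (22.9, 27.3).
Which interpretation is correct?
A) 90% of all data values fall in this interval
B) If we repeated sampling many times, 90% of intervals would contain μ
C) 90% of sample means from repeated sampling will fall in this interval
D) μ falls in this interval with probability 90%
B

A) Wrong — a CI is about the parameter μ, not individual data values.
B) Correct — this is the frequentist long-run coverage interpretation.
C) Wrong — coverage applies to intervals containing μ, not to future x̄ values.
D) Wrong — μ is fixed; the randomness lives in the interval, not in μ.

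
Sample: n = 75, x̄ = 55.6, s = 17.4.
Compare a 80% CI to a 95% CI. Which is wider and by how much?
95% CI is wider by 2.81

df = 74
80% CI: t* = 1.293, (53.00, 58.20), width = 2 · t* · s/√n = 5.20
95% CI: t* = 1.993, (51.60, 59.60), width = 2 · t* · s/√n = 8.01

The 95% CI is wider by 8.01 - 5.20 = 2.81.
Higher confidence requires a wider interval.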